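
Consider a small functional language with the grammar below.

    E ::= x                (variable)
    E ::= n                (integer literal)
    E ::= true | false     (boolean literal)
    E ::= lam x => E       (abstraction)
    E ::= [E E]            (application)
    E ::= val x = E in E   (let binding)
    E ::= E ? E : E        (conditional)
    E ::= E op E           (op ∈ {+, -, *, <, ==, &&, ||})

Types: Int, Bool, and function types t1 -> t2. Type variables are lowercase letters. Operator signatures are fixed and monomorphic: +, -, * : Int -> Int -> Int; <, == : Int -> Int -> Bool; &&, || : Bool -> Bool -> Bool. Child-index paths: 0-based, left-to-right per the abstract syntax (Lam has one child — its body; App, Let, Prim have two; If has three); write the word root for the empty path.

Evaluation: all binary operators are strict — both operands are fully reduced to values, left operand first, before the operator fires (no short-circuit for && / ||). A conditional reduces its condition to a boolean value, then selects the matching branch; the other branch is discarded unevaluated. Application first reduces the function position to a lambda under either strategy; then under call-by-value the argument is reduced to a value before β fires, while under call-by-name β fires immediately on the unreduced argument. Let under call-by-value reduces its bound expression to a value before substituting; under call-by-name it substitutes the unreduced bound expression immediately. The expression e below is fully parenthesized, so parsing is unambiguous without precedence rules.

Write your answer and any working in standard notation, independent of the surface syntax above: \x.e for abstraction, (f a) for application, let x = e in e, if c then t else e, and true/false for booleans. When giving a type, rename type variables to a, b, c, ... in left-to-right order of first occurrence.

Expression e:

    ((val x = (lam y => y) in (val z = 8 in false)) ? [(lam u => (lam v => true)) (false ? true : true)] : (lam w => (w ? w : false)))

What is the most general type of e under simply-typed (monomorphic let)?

Trace:
y : a
\y._ : a -> a
let x : a -> a
let z : Int
  unify Bool ~ Bool
\v._ : c -> Bool
\u._ : b -> c -> Bool
  unify Bool ~ Bool
  unify Bool ~ Bool
  unify b -> c -> Bool ~ Bool -> d
  unify b ~ Bool
  unify c -> Bool ~ d
_ _ : c -> Bool
w : e
  unify e ~ Bool
w : Bool
  unify Bool ~ Bool
\w._ : Bool -> Bool
  unify c -> Bool ~ Bool -> Bool
  unify c ~ Bool
  unify Bool ~ Bool

Answer: Bool -> Bool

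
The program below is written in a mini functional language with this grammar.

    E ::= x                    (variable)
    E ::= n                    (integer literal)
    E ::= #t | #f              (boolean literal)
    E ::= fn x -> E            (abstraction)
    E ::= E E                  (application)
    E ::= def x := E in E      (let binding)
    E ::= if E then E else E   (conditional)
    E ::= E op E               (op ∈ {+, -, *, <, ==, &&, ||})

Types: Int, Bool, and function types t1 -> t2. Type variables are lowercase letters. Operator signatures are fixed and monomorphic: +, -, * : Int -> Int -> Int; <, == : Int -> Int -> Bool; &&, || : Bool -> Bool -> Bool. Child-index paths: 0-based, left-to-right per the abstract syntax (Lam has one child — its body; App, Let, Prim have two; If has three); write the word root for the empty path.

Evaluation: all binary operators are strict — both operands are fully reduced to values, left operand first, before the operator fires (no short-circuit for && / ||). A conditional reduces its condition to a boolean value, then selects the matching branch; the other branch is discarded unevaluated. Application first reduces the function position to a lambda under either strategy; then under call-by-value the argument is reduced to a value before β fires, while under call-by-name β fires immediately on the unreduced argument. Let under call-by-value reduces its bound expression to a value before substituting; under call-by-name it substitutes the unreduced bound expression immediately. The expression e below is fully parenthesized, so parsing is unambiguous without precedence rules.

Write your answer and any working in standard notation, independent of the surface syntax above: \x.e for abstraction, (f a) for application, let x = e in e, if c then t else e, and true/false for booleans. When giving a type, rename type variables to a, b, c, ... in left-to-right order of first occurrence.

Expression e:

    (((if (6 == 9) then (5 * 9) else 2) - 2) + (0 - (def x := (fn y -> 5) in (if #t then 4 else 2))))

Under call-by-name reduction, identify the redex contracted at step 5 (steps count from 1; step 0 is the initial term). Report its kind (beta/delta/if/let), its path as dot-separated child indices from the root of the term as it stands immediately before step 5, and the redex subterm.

Answer: if at 1.1 : (if true then 4 else 2)

Derivation:
step 0: (((if (6 == 9) then (5 * 9) else 2) - 2) + (0 - (let x = (\y.5) in (if true then 4 else 2))))
step 1: [delta@0.0.0] (((if false then (5 * 9) else 2) - 2) + (0 - (let x = (\y.5) in (if true then 4 else 2))))
step 2: [if@0.0] ((2 - 2) + (0 - (let x = (\y.5) in (if true then 4 else 2))))
step 3: [delta@0] (0 + (0 - (let x = (\y.5) in (if true then 4 else 2))))
step 4: [let@1.1] (0 + (0 - (if true then 4 else 2)))
step 5: [if@1.1] (0 + (0 - 4))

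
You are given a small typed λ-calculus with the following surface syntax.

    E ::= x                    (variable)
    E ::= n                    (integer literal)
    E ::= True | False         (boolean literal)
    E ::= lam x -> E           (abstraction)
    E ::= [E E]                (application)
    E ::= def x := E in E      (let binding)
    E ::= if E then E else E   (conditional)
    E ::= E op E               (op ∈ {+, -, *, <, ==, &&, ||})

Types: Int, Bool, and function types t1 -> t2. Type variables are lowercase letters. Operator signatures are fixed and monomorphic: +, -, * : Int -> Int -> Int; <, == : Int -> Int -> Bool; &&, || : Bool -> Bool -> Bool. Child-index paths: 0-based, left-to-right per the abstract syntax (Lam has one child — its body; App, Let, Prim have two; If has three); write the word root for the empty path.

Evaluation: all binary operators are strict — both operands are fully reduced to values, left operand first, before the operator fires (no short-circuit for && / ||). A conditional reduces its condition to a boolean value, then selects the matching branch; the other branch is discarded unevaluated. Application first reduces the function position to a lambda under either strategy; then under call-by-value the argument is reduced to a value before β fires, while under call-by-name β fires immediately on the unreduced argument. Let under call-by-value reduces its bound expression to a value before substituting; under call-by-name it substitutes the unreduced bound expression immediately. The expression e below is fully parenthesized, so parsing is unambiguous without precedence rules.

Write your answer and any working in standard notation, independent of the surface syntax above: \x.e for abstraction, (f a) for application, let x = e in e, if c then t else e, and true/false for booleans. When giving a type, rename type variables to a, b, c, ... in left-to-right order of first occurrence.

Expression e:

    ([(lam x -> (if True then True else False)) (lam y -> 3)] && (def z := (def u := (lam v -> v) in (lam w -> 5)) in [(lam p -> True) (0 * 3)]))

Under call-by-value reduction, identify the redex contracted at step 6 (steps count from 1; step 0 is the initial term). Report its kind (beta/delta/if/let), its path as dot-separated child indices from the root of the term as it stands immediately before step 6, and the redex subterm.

Working:
step 0: (((\x.(if true then true else false)) (\y.3)) && (let z = (let u = (\v.v) in (\w.5)) in ((\p.true) (0 * 3))))
step 1: [beta@0] ((if true then true else false) && (let z = (let u = (\v.v) in (\w.5)) in ((\p.true) (0 * 3))))
step 2: [if@0] (true && (let z = (let u = (\v.v) in (\w.5)) in ((\p.true) (0 * 3))))
step 3: [let@1.0] (true && (let z = (\w.5) in ((\p.true) (0 * 3))))
step 4: [let@1] (true && ((\p.true) (0 * 3)))
step 5: [delta@1.1] (true && ((\p.true) 0))
step 6: [beta@1] (true && true)

Answer: beta at 1 : ((\p.true) 0)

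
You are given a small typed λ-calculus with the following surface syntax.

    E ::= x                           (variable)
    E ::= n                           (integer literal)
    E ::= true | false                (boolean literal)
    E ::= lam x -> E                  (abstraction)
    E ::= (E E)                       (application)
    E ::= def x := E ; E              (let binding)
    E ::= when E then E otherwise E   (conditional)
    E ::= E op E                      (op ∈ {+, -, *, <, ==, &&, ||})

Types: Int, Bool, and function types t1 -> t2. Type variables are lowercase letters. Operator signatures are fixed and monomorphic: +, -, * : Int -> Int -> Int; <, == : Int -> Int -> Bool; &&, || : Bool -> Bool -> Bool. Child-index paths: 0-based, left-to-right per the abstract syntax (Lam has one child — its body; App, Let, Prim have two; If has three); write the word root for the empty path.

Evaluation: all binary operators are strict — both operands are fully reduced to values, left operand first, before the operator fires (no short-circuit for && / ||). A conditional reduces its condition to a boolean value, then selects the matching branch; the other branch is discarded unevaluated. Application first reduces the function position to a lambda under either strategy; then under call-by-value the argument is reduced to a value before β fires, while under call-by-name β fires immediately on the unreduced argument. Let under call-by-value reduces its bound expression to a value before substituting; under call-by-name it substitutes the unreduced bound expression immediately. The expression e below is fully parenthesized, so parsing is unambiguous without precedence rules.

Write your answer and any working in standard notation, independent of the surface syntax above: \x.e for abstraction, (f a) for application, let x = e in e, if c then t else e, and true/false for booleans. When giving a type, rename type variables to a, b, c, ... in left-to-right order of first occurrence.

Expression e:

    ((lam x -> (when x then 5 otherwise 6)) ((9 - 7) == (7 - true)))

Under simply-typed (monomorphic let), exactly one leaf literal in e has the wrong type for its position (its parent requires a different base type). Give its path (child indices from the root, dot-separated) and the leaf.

Answer: 1.1.1 : true

Trace:
x : a
  unify a ~ Bool
  unify Int ~ Int
\x._ : Bool -> Int
  unify Int ~ Int
  unify Int ~ Int
  unify Int ~ Int
  unify Int ~ Int
  unify Bool ~ Int
  FAIL: mismatch Bool ~ Int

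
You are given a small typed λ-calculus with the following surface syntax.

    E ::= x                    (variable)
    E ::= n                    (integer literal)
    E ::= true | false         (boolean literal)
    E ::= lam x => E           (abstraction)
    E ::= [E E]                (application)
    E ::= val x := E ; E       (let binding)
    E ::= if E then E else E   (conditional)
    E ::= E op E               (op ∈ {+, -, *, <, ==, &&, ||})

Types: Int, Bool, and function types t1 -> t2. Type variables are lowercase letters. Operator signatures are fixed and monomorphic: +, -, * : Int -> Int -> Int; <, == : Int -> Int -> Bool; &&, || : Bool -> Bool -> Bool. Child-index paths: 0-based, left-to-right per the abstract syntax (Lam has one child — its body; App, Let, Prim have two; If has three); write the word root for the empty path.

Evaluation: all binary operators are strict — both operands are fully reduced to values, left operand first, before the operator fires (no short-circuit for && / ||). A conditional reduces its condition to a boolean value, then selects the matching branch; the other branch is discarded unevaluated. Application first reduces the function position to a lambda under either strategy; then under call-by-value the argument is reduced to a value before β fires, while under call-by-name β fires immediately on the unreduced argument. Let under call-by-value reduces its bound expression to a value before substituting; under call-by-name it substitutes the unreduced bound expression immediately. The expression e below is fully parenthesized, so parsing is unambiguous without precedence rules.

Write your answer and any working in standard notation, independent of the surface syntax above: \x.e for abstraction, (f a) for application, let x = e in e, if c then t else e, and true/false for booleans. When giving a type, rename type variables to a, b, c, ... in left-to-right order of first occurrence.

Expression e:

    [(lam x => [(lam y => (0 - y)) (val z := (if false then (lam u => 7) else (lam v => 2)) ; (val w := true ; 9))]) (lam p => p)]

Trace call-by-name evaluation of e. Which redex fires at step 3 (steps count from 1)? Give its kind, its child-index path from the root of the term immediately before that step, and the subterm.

Trace:
step 0: ((\x.((\y.(0 - y)) (let z = (if false then (\u.7) else (\v.2)) in (let w = true in 9)))) (\p.p))
step 1: [beta@root] ((\y.(0 - y)) (let z = (if false then (\u.7) else (\v.2)) in (let w = true in 9)))
step 2: [beta@root] (0 - (let z = (if false then (\u.7) else (\v.2)) in (let w = true in 9)))
step 3: [let@1] (0 - (let w = true in 9))

Answer: let at 1 : (let z = (if false then (\u.7) else (\v.2)) in (let w = true in 9))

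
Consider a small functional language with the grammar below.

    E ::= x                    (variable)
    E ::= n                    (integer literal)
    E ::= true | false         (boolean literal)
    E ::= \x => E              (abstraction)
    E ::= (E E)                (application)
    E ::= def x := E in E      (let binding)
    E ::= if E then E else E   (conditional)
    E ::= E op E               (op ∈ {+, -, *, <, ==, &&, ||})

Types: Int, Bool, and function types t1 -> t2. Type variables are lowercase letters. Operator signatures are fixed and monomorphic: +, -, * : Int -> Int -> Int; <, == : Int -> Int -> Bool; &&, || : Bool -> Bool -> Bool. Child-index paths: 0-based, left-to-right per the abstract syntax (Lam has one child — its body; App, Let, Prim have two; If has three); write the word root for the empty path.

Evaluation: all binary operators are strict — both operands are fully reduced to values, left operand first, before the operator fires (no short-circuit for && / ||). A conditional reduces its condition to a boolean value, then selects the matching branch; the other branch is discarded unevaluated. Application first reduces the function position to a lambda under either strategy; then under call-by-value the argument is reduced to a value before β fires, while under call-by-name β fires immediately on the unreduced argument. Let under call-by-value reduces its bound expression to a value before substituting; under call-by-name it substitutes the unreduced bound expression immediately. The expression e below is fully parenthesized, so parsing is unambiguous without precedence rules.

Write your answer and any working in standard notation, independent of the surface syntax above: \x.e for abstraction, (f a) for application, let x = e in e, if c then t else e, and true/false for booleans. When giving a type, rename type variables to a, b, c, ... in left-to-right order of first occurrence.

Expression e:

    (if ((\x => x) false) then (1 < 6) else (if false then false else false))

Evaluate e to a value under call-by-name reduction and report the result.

Answer: false

Trace:
step 0: (if ((\x.x) false) then (1 < 6) else (if false then false else false))
step 1: [beta@0] (if false then (1 < 6) else (if false then false else false))
step 2: [if@root] (if false then false else false)
step 3: [if@root] false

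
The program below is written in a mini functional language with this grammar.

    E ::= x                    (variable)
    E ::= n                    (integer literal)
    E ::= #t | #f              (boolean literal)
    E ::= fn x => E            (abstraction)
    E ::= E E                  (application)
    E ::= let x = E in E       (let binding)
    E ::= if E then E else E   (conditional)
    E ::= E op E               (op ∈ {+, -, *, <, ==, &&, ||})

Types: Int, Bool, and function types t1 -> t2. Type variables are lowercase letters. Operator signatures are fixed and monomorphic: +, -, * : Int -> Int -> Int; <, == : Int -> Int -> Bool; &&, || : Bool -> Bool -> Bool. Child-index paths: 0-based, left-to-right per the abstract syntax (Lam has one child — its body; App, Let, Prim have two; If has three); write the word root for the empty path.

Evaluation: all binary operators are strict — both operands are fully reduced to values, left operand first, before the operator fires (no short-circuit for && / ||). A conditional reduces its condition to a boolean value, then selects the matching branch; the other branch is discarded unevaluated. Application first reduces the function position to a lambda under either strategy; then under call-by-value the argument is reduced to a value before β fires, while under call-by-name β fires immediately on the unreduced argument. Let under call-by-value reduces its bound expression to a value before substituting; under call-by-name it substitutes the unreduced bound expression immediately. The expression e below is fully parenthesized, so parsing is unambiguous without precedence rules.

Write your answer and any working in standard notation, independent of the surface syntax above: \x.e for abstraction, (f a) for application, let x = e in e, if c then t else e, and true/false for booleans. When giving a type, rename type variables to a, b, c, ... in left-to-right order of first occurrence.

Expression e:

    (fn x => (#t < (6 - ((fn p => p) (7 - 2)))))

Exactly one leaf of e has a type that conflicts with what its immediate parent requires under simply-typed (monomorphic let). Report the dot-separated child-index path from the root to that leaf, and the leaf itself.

Answer: 0.0 : true

Derivation:
  unify Bool ~ Int
  FAIL: mismatch Bool ~ Int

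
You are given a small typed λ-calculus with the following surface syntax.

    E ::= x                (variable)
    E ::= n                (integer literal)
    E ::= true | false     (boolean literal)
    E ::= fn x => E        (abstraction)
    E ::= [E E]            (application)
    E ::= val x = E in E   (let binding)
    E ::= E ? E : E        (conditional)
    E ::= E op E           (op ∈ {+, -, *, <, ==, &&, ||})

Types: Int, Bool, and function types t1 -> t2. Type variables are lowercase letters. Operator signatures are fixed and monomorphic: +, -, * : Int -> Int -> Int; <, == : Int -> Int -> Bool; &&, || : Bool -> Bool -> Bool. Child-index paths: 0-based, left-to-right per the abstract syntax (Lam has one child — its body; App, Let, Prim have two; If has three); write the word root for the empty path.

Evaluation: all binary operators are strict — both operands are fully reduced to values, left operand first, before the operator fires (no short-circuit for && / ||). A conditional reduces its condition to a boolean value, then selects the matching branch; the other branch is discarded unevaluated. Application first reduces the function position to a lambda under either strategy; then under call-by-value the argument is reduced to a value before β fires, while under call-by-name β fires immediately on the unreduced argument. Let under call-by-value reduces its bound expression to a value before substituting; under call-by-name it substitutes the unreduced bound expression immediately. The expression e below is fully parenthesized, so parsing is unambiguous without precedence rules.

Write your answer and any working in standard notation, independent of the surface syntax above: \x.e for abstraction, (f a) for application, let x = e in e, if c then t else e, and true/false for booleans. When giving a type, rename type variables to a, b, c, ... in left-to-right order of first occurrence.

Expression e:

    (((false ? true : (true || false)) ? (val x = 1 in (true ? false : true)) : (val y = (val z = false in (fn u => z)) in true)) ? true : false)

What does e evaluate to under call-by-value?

Derivation:
step 0: (if (if (if false then true else (true || false)) then (let x = 1 in (if true then false else true)) else (let y = (let z = false in (\u.z)) in true)) then true else false)
step 1: [if@0.0] (if (if (true || false) then (let x = 1 in (if true then false else true)) else (let y = (let z = false in (\u.z)) in true)) then true else false)
step 2: [delta@0.0] (if (if true then (let x = 1 in (if true then false else true)) else (let y = (let z = false in (\u.z)) in true)) then true else false)
step 3: [if@0] (if (let x = 1 in (if true then false else true)) then true else false)
step 4: [let@0] (if (if true then false else true) then true else false)
step 5: [if@0] (if false then true else false)
step 6: [if@root] false

Answer: false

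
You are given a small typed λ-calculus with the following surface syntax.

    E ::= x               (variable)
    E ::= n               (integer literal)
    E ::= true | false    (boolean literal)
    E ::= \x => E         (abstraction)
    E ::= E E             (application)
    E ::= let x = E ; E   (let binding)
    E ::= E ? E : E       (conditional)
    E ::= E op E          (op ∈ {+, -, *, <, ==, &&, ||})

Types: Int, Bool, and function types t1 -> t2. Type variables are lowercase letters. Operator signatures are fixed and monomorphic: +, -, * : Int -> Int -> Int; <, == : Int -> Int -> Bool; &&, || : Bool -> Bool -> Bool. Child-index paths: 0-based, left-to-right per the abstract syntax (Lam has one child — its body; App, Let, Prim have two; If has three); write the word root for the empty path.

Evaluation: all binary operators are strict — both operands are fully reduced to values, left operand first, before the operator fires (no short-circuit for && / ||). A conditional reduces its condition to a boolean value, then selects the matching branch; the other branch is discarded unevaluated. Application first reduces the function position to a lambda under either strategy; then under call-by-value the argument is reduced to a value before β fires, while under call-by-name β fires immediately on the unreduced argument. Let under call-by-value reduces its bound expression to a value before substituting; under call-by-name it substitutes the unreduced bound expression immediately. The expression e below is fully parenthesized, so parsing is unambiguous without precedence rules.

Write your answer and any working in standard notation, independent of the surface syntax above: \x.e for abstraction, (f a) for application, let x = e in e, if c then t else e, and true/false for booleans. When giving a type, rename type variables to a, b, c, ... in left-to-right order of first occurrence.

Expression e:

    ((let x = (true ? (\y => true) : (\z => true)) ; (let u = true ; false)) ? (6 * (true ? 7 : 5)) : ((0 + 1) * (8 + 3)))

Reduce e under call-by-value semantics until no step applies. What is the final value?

Derivation:
step 0: (if (let x = (if true then (\y.true) else (\z.true)) in (let u = true in false)) then (6 * (if true then 7 else 5)) else ((0 + 1) * (8 + 3)))
step 1: [if@0.0] (if (let x = (\y.true) in (let u = true in false)) then (6 * (if true then 7 else 5)) else ((0 + 1) * (8 + 3)))
step 2: [let@0] (if (let u = true in false) then (6 * (if true then 7 else 5)) else ((0 + 1) * (8 + 3)))
step 3: [let@0] (if false then (6 * (if true then 7 else 5)) else ((0 + 1) * (8 + 3)))
step 4: [if@root] ((0 + 1) * (8 + 3))
step 5: [delta@0] (1 * (8 + 3))
step 6: [delta@1] (1 * 11)
step 7: [delta@root] 11

Answer: 11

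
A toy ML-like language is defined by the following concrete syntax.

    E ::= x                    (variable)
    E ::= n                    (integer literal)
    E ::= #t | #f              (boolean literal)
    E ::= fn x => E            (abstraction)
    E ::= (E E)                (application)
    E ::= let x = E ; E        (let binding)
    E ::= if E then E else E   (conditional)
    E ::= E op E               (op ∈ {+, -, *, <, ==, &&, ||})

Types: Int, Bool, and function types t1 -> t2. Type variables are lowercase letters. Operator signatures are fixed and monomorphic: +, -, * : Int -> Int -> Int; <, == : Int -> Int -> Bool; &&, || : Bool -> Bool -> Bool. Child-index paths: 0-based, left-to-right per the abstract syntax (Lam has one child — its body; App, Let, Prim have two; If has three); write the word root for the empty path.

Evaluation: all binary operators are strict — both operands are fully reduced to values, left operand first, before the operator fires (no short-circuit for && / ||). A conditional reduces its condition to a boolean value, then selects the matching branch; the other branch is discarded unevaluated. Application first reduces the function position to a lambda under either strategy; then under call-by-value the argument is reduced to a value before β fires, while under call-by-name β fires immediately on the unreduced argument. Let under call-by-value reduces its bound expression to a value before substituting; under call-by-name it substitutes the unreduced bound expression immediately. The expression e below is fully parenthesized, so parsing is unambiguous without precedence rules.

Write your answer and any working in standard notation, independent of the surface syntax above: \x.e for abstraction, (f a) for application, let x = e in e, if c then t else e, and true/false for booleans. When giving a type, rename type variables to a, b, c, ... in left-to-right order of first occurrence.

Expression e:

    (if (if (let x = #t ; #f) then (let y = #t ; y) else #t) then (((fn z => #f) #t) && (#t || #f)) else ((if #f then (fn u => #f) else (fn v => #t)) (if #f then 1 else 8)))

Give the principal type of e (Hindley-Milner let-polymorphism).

Answer: Bool

Derivation:
let x : Bool
  unify Bool ~ Bool
let y : Bool
y : Bool
  unify Bool ~ Bool
  unify Bool ~ Bool
\z._ : a -> Bool
  unify a -> Bool ~ Bool -> b
  unify a ~ Bool
  unify Bool ~ b
_ _ : Bool
  unify Bool ~ Bool
  unify Bool ~ Bool
  unify Bool ~ Bool
  unify Bool ~ Bool
  unify Bool ~ Bool
\u._ : c -> Bool
\v._ : d -> Bool
  unify c -> Bool ~ d -> Bool
  unify c ~ d
  unify Bool ~ Bool
  unify Bool ~ Bool
  unify Int ~ Int
  unify d -> Bool ~ Int -> e
  unify d ~ Int
  unify Bool ~ e
_ _ : Bool
  unify Bool ~ Bool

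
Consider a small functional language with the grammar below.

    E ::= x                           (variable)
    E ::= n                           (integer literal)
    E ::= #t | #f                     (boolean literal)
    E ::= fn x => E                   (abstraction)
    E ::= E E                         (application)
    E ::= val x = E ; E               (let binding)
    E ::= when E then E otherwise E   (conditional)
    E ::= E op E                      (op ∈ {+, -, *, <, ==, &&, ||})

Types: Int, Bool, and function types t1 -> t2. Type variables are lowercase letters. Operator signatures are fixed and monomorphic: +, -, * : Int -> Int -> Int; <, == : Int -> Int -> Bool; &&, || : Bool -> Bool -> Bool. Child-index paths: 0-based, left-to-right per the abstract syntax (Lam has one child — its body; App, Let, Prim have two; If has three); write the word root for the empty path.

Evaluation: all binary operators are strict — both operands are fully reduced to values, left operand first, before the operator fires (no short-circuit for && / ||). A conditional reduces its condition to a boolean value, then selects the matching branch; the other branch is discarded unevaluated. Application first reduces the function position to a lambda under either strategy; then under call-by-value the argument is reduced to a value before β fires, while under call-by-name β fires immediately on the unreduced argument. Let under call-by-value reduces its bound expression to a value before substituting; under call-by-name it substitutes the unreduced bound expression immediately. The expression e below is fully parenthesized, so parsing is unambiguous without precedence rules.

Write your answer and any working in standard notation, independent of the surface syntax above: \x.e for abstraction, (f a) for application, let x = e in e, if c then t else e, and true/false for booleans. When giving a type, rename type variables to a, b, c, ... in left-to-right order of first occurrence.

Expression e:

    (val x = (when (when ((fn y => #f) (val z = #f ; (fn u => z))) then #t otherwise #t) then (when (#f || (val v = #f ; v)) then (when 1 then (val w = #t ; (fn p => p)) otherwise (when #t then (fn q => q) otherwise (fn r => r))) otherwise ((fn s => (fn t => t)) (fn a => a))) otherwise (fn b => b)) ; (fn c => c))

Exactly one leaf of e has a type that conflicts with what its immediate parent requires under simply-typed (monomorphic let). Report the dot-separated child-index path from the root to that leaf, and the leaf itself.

Working:
\y._ : a -> Bool
let z : Bool
z : Bool
\u._ : b -> Bool
  unify a -> Bool ~ (b -> Bool) -> c
  unify a ~ b -> Bool
  unify Bool ~ c
_ _ : Bool
  unify Bool ~ Bool
  unify Bool ~ Bool
  unify Bool ~ Bool
  unify Bool ~ Bool
let v : Bool
v : Bool
  unify Bool ~ Bool
  unify Bool ~ Bool
  unify Int ~ Bool
  FAIL: mismatch Int ~ Bool

Answer: 0.1.1.0 : 1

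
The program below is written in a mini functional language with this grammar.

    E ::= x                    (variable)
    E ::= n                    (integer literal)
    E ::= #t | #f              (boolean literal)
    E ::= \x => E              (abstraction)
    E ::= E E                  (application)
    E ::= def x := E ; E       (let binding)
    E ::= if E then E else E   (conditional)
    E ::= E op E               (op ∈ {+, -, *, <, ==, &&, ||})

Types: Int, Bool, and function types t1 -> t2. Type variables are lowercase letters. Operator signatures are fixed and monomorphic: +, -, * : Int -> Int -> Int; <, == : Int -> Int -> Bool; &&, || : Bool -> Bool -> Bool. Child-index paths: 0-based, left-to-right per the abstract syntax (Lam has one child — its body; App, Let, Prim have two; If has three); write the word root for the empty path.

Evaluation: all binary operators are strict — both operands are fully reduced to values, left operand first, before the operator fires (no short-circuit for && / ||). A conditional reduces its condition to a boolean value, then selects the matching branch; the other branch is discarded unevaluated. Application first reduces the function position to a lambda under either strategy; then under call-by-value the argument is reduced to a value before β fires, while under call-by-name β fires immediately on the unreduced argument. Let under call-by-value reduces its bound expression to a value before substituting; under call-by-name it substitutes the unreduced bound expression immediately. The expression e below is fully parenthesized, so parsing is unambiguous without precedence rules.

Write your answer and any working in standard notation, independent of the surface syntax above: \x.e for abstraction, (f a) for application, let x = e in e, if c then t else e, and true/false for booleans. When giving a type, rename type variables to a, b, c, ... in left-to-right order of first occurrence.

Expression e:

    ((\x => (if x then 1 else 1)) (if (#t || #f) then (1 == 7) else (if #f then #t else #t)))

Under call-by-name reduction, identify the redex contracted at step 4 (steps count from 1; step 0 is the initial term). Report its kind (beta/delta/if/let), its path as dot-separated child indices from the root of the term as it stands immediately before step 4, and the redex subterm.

Answer: delta at 0 : (1 == 7)

Derivation:
step 0: ((\x.(if x then 1 else 1)) (if (true || false) then (1 == 7) else (if false then true else true)))
step 1: [beta@root] (if (if (true || false) then (1 == 7) else (if false then true else true)) then 1 else 1)
step 2: [delta@0.0] (if (if true then (1 == 7) else (if false then true else true)) then 1 else 1)
step 3: [if@0] (if (1 == 7) then 1 else 1)
step 4: [delta@0] (if false then 1 else 1)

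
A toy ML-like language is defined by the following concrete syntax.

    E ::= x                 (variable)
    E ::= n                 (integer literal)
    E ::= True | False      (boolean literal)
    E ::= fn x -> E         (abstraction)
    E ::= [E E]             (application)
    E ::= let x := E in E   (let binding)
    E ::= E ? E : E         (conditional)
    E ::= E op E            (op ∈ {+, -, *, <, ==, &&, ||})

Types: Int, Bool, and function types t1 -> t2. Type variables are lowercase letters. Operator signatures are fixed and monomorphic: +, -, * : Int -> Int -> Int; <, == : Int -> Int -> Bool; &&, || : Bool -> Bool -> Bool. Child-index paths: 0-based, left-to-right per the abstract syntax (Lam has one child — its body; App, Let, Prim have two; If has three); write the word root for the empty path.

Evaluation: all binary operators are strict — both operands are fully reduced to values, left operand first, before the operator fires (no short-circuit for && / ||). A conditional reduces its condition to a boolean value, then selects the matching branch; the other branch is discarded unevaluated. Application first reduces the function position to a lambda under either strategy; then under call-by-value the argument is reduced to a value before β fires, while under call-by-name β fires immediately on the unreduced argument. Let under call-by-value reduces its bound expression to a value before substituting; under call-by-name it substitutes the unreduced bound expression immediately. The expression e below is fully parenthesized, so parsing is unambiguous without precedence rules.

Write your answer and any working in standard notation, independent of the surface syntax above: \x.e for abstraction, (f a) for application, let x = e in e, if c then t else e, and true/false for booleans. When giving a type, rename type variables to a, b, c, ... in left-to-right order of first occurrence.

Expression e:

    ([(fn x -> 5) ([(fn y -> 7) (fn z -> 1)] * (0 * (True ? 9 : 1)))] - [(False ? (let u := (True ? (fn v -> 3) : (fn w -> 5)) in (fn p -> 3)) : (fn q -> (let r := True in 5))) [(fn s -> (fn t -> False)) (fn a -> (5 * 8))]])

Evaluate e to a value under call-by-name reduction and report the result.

Trace:
step 0: (((\x.5) (((\y.7) (\z.1)) * (0 * (if true then 9 else 1)))) - ((if false then (let u = (if true then (\v.3) else (\w.5)) in (\p.3)) else (\q.(let r = true in 5))) ((\s.(\t.false)) (\a.(5 * 8)))))
step 1: [beta@0] (5 - ((if false then (let u = (if true then (\v.3) else (\w.5)) in (\p.3)) else (\q.(let r = true in 5))) ((\s.(\t.false)) (\a.(5 * 8)))))
step 2: [if@1.0] (5 - ((\q.(let r = true in 5)) ((\s.(\t.false)) (\a.(5 * 8)))))
step 3: [beta@1] (5 - (let r = true in 5))
step 4: [let@1] (5 - 5)
step 5: [delta@root] 0

Answer: 0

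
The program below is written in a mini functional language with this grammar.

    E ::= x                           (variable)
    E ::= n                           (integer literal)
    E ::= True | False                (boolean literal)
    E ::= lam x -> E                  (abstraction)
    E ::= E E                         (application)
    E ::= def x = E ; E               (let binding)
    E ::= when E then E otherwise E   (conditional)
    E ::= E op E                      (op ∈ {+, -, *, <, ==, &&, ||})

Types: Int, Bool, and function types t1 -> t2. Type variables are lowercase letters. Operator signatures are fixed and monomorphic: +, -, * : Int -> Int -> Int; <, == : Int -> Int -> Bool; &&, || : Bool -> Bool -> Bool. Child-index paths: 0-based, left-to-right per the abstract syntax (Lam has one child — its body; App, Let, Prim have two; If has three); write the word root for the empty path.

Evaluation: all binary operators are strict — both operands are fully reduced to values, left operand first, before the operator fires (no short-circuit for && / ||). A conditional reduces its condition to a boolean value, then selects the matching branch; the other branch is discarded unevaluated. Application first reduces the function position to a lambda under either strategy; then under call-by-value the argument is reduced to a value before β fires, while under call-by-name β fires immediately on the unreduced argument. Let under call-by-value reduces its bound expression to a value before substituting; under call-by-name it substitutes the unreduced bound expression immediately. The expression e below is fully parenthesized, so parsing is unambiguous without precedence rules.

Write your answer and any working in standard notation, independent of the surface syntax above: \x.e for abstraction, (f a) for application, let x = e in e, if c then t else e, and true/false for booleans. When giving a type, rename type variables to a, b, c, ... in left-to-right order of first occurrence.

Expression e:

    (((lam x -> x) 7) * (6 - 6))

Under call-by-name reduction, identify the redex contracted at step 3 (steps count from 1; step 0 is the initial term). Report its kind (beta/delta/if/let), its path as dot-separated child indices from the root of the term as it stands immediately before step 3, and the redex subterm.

Answer: delta at root : (7 * 0)

Working:
step 0: (((\x.x) 7) * (6 - 6))
step 1: [beta@0] (7 * (6 - 6))
step 2: [delta@1] (7 * 0)
step 3: [delta@root] 0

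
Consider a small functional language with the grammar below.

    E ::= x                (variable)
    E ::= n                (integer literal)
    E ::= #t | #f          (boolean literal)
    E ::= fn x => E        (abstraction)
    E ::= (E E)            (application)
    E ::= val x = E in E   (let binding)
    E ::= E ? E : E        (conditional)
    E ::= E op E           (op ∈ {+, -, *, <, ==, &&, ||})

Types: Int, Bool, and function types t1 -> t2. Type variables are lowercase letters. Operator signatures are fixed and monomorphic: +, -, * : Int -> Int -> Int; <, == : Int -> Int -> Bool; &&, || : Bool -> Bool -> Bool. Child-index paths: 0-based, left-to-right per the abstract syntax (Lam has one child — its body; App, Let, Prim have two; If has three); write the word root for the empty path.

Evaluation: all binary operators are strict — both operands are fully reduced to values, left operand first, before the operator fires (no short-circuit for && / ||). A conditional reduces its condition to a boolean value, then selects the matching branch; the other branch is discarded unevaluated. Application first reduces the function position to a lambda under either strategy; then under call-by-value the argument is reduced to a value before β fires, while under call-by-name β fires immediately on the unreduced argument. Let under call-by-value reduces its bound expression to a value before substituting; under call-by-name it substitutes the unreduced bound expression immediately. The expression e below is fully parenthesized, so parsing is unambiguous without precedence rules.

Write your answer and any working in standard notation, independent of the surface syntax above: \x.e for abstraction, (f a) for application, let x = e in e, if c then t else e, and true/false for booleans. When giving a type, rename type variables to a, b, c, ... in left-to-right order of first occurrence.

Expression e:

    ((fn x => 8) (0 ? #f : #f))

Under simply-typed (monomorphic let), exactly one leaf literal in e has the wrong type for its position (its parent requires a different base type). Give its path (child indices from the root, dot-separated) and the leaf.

Answer: 1.0 : 0

Trace:
\x._ : a -> Int
  unify Int ~ Bool
  FAIL: mismatch Int ~ Bool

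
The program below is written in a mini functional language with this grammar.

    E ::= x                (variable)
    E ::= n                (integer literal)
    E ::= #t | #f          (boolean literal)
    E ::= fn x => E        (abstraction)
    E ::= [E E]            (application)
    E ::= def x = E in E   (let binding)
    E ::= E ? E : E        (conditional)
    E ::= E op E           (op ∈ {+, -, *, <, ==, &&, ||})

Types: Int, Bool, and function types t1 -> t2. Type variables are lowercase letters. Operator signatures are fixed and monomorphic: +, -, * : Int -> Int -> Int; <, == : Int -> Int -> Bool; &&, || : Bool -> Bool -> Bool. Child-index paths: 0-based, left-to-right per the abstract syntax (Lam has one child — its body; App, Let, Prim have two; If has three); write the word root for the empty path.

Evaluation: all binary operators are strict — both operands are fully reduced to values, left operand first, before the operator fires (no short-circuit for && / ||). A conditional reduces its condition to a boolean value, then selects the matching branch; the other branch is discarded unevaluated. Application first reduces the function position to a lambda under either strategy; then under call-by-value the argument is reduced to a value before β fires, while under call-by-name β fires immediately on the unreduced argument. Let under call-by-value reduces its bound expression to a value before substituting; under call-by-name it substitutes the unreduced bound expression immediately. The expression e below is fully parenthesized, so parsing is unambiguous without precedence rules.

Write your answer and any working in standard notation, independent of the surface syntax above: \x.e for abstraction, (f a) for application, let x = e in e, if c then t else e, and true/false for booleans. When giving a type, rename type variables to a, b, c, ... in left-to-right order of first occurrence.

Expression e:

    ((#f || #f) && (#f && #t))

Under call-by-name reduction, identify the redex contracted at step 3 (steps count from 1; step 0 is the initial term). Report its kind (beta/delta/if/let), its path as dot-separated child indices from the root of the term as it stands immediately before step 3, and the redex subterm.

Derivation:
step 0: ((false || false) && (false && true))
step 1: [delta@0] (false && (false && true))
step 2: [delta@1] (false && false)
step 3: [delta@root] false

Answer: delta at root : (false && false)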